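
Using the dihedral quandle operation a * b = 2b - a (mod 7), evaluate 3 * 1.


3 * 1 = 2*1 - 3 mod 7
= 2 - 3 mod 7
= -1 mod 7 = 6

6


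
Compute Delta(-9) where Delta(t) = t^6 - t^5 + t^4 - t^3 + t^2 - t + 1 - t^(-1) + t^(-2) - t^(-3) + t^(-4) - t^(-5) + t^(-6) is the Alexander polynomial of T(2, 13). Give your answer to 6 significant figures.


Substituting t = -9 into Delta(t) = t^6 - t^5 + t^4 - t^3 + t^2 - t + 1 - t^(-1) + t^(-2) - t^(-3) + t^(-4) - t^(-5) + t^(-6):
Term values: (531441) + (59049) + (6561) + (729) + (81) + (9) + (1) + (0.111111) + (0.0123457) + (0.00137174) + (0.000152416) + (1.69351e-05) + (1.88168e-06)
Sum = 597871.125
Rounded to 6 significant figures: 597871

597871


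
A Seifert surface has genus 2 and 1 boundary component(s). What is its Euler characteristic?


chi = 2 - 2g - b
= 2 - 2*2 - 1
= 2 - 4 - 1 = -3

-3


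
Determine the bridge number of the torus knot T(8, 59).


The bridge number of T(p,q) is min(p,q).
min(8, 59) = 8

8


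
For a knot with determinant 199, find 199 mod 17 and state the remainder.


Step 1: A knot is p-colorable if and only if p divides its determinant.
Step 2: Compute 199 mod 17.
199 = 11 * 17 + 12
Step 3: 199 mod 17 = 12
Step 4: The knot is 17-colorable: no

12


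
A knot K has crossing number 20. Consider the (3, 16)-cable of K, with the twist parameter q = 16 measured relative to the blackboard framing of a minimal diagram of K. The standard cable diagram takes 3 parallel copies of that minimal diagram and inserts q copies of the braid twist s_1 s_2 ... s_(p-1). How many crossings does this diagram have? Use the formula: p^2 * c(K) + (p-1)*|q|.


Step 1: Each of the c(K) crossings of the companion diagram becomes p*p = p^2 crossings among the p parallel strands, and each of the |q| twists s_1 s_2 ... s_(p-1) adds (p-1) crossings.
  Crossings = p^2 * c(K) + (p-1)*|q|
Step 2: = 3^2 * 20 + (3-1)*16
Step 3: = 9*20 + 2*16
Step 4: = 180 + 32 = 212

212


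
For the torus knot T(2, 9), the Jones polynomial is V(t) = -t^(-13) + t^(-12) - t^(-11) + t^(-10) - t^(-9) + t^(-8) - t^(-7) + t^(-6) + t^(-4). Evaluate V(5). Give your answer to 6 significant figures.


Substituting t = 5 into V(t) = -t^(-13) + t^(-12) - t^(-11) + t^(-10) - t^(-9) + t^(-8) - t^(-7) + t^(-6) + t^(-4):
  (-)t^(-13) = -8.192e-10
  (+)t^(-12) = 4.096e-09
  (-)t^(-11) = -2.048e-08
  (+)t^(-10) = 1.024e-07
  (-)t^(-9) = -5.12e-07
  (+)t^(-8) = 2.56e-06
  (-)t^(-7) = -1.28e-05
  (+)t^(-6) = 6.4e-05
  (+)t^(-4) = 0.0016
Sum = (-8.192e-10) + (4.096e-09) + (-2.048e-08) + (1.024e-07) + (-5.12e-07) + (2.56e-06) + (-1.28e-05) + (6.4e-05) + (0.0016)
= 0.001653333197
Rounded to 6 significant figures: 0.00165333

0.00165333


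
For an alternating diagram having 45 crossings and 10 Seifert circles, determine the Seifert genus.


For alternating knots, g = (c - s + 1)/2.
= (45 - 10 + 1)/2
= 36/2 = 18

18


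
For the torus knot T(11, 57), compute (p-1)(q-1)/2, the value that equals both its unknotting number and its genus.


For a torus knot T(p,q), both the unknotting number and genus equal (p-1)(q-1)/2.
= (11-1)(57-1)/2
= 10*56/2
= 560/2 = 280

280


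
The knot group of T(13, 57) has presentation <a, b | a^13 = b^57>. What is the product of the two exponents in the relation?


The relation is a^13 = b^57.
Product of exponents = 13 * 57
= 741

741


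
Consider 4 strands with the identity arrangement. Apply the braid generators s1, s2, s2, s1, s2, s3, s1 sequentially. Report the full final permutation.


Starting with identity [1, 2, 3, 4].
Apply generators in sequence:
  After s1: [2, 1, 3, 4]
  After s2: [2, 3, 1, 4]
  After s2: [2, 1, 3, 4]
  After s1: [1, 2, 3, 4]
  After s2: [1, 3, 2, 4]
  After s3: [1, 3, 4, 2]
  After s1: [3, 1, 4, 2]
Final permutation: [3, 1, 4, 2]

[3, 1, 4, 2]


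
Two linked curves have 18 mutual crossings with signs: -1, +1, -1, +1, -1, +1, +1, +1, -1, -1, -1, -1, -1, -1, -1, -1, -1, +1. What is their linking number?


Step 1: Count positive crossings: 6
Step 2: Count negative crossings: 12
Step 3: Sum of signs = 6 - 12 = -6
Step 4: Linking number = sum/2 = -6/2 = -3

-3


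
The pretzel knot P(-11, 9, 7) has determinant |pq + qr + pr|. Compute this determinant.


Step 1: Compute pq + qr + pr.
pq = (-11)*9 = -99
qr = 9*7 = 63
pr = (-11)*7 = -77
pq + qr + pr = -99 + 63 + (-77) = -113
Step 2: Take absolute value.
det(P(-11,9,7)) = |-113| = 113

113


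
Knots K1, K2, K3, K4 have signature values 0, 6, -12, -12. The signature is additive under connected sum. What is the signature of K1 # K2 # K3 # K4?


The signature is additive under connected sum.
signature(K1 # K2 # K3 # K4) = (0) + (6) + (-12) + (-12)
= -18

-18


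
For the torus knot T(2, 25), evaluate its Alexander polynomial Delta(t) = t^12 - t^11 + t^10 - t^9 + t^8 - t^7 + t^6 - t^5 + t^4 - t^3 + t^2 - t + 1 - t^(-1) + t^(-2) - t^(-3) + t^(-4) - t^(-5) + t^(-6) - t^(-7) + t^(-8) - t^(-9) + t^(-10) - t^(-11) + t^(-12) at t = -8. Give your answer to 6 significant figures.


Substituting t = -8 into Delta(t) = t^12 - t^11 + t^10 - t^9 + t^8 - t^7 + t^6 - t^5 + t^4 - t^3 + t^2 - t + 1 - t^(-1) + t^(-2) - t^(-3) + t^(-4) - t^(-5) + t^(-6) - t^(-7) + t^(-8) - t^(-9) + t^(-10) - t^(-11) + t^(-12):
Term values: (68719476736) + (8589934592) + (1073741824) + (134217728) + (16777216) + (2097152) + (262144) + (32768) + (4096) + (512) + (64) + (8) + (1) + (0.125) + (0.015625) + (0.00195312) + (0.000244141) + (3.05176e-05) + (3.8147e-06) + (4.76837e-07) + (5.96046e-08) + (7.45058e-09) + (9.31323e-10) + (1.16415e-10) + (1.45519e-11)
Sum = 7.853654484e+10
Rounded to 6 significant figures: 7.85365e+10

7.85365e+10


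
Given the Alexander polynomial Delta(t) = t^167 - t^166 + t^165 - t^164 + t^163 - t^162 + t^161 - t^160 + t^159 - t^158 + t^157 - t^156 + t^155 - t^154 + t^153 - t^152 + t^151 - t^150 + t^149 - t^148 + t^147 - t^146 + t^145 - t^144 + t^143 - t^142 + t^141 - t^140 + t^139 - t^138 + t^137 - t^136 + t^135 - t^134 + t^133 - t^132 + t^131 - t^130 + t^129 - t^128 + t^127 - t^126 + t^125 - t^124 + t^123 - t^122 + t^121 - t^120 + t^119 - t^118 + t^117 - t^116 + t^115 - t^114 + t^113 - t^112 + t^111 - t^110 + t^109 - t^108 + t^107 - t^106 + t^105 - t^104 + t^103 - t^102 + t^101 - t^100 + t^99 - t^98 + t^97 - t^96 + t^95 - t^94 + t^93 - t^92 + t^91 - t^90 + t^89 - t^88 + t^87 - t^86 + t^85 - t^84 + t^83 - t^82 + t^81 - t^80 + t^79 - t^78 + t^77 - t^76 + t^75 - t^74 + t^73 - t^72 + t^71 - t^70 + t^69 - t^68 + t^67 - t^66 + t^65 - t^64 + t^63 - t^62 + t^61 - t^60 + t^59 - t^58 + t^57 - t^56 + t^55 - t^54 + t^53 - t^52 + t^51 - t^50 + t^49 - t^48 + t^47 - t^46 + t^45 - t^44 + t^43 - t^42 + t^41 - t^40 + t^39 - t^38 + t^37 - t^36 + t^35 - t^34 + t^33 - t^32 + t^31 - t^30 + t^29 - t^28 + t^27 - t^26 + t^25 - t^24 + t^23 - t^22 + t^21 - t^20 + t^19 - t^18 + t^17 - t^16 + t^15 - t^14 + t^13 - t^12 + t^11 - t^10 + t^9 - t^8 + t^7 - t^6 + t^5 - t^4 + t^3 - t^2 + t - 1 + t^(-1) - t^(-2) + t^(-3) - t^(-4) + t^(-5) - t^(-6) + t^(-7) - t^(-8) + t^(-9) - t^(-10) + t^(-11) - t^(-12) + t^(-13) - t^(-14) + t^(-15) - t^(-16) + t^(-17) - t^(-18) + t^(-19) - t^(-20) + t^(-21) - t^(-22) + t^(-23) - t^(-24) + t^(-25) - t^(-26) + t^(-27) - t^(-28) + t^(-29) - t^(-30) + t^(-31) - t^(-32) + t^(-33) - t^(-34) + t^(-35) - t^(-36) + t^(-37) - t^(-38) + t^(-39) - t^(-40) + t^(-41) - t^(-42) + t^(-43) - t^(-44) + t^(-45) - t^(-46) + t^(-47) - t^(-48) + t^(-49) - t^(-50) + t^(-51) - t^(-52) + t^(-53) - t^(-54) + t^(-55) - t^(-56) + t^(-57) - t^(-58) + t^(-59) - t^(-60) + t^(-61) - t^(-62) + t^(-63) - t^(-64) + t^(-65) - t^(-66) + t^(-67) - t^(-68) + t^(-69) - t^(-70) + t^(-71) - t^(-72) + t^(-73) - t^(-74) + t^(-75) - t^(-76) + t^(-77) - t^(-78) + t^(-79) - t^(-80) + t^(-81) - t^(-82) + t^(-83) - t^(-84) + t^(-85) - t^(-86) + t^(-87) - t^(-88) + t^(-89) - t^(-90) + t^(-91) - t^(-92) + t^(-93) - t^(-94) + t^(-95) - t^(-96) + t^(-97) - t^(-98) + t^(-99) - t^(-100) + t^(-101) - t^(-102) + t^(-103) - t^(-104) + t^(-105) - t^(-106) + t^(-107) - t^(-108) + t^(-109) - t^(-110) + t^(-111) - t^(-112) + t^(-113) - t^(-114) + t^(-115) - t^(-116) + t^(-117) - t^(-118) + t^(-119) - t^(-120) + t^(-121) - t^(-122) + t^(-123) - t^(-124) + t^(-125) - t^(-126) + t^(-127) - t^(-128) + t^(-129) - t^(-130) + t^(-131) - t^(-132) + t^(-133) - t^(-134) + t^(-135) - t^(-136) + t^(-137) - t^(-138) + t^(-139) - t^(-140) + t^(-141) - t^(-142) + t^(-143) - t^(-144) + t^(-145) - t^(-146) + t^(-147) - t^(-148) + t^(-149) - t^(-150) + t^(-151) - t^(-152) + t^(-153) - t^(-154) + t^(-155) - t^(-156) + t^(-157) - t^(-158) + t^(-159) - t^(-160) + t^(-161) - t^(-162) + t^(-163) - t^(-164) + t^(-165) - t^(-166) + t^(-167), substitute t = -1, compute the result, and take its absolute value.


Step 1: The polynomial has 335 terms with alternating signs, exponents from 167 down to -167.
Step 2: Substitute t = -1. The i-th term has coefficient (-1)^i and exponent (m-i),
  so its value is (-1)^i * (-1)^(m-i) = (-1)^m = -1 for every i.
Step 3: All 335 terms equal -1, so Delta(-1) = 335 * (-1) = -335
Step 4: |Delta(-1)| = 335

335


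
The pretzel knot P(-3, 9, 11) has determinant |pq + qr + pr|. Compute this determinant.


Step 1: Compute pq + qr + pr.
pq = (-3)*9 = -27
qr = 9*11 = 99
pr = (-3)*11 = -33
pq + qr + pr = -27 + 99 + (-33) = 39
Step 2: Take absolute value.
det(P(-3,9,11)) = |39| = 39

39


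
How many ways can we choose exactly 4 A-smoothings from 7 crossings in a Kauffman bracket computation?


We choose which 4 of 7 crossings get A-smoothings.
C(7, 4) = 7! / (4! * 3!)
= 35

35


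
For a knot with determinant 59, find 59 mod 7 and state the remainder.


Step 1: A knot is p-colorable if and only if p divides its determinant.
Step 2: Compute 59 mod 7.
59 = 8 * 7 + 3
Step 3: 59 mod 7 = 3
Step 4: The knot is 7-colorable: no

3


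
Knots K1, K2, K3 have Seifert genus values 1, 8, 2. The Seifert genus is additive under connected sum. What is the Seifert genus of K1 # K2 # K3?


The Seifert genus is additive under connected sum.
Seifert genus(K1 # K2 # K3) = (1) + (8) + (2)
= 11

11


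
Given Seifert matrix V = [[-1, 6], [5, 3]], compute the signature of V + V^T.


Step 1: V + V^T = [[-2, 11], [11, 6]]
Step 2: trace = 4, det = -133
Step 3: Discriminant = 4^2 - 4*(-133) = 548
Step 4: Eigenvalues: 13.7047, -9.7047
Step 5: Signature = (# positive eigenvalues) - (# negative eigenvalues) = 0

0


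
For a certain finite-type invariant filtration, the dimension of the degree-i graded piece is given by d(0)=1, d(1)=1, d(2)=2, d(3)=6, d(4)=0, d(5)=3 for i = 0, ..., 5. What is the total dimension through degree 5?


Total dimension = d(0) + d(1) + ... + d(5)
= 1 + 1 + 2 + 6 + 0 + 3
= 13

13


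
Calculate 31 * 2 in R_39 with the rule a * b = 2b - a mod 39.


31 * 2 = 2*2 - 31 mod 39
= 4 - 31 mod 39
= -27 mod 39 = 12

12


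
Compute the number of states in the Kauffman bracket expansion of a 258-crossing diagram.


Each crossing contributes 2 choices (A-smoothing or B-smoothing).
Total states = 2^258 = 463168356949264781694283940034751631413079938662562256157830336031652518559744

463168356949264781694283940034751631413079938662562256157830336031652518559744


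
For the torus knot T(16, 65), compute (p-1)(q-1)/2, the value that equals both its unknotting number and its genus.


For a torus knot T(p,q), both the unknotting number and genus equal (p-1)(q-1)/2.
= (16-1)(65-1)/2
= 15*64/2
= 960/2 = 480

480


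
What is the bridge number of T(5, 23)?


The bridge number of T(p,q) is min(p,q).
min(5, 23) = 5

5


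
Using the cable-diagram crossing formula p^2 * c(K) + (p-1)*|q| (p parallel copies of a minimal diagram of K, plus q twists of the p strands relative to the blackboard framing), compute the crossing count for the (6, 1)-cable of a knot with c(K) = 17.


Step 1: Each of the c(K) crossings of the companion diagram becomes p*p = p^2 crossings among the p parallel strands, and each of the |q| twists s_1 s_2 ... s_(p-1) adds (p-1) crossings.
  Crossings = p^2 * c(K) + (p-1)*|q|
Step 2: = 6^2 * 17 + (6-1)*1
Step 3: = 36*17 + 5*1
Step 4: = 612 + 5 = 617

617


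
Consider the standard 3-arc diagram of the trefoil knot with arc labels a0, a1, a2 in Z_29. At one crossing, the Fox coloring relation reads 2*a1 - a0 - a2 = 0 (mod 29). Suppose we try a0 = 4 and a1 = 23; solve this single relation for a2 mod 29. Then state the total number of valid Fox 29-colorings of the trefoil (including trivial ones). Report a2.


Step 1: Apply the given crossing relation 2*a1 - a0 - a2 = 0 (mod 29).
  a2 = 2*a1 - a0 mod 29
  a2 = 2*23 - 4 mod 29
  a2 = 46 - 4 mod 29
  a2 = 42 mod 29 = 13
Step 2: The trefoil has determinant 3.
  Number of Fox p-colorings (p prime) is p^2 if p = 3, else p.
  Since 29 does not divide 3, only trivial (constant) colorings exist.
  (So the trial a0 = 4, a1 = 23 with a0 != a1 does NOT extend to a valid coloring of the whole trefoil: the other two crossing relations require 3*(a1 - a0) = 0 (mod 29), which fails.)
  Total colorings = 29
Step 3: a2 = 13, total Fox 29-colorings = 29

13


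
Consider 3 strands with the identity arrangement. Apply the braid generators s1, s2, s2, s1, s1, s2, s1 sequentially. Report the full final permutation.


Starting with identity [1, 2, 3].
Apply generators in sequence:
  After s1: [2, 1, 3]
  After s2: [2, 3, 1]
  After s2: [2, 1, 3]
  After s1: [1, 2, 3]
  After s1: [2, 1, 3]
  After s2: [2, 3, 1]
  After s1: [3, 2, 1]
Final permutation: [3, 2, 1]

[3, 2, 1]


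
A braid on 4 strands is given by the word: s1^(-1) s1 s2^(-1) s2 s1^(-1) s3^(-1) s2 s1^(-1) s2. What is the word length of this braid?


The word length counts the number of generators (including inverses).
Listing each generator: s1^(-1), s1, s2^(-1), s2, s1^(-1), s3^(-1), s2, s1^(-1), s2
There are 9 generators in this braid word.

9


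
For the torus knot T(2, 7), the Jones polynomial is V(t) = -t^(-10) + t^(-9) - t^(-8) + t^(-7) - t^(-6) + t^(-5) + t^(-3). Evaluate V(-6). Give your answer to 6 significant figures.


Substituting t = -6 into V(t) = -t^(-10) + t^(-9) - t^(-8) + t^(-7) - t^(-6) + t^(-5) + t^(-3):
  (-)t^(-10) = -1.65382e-08
  (+)t^(-9) = -9.9229e-08
  (-)t^(-8) = -5.95374e-07
  (+)t^(-7) = -3.57225e-06
  (-)t^(-6) = -2.14335e-05
  (+)t^(-5) = -0.000128601
  (+)t^(-3) = -0.00462963
Sum = (-1.65382e-08) + (-9.9229e-08) + (-5.95374e-07) + (-3.57225e-06) + (-2.14335e-05) + (-0.000128601) + (-0.00462963)
= -0.00478394731
Rounded to 6 significant figures: -0.00478395

-0.00478395


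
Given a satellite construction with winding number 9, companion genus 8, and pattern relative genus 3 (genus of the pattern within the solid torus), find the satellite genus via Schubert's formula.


Schubert: g(satellite) = g_rel(pattern) + |winding| * g(companion),
where g_rel(pattern) is the genus of the pattern relative to the solid torus.
= 3 + 9 * 8
= 3 + 72 = 75

75


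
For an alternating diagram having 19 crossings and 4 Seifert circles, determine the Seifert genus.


For alternating knots, g = (c - s + 1)/2.
= (19 - 4 + 1)/2
= 16/2 = 8

8


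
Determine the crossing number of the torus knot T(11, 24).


For a torus knot T(p, q) with gcd(p,q)=1,
the crossing number is min(p*(q-1), q*(p-1)).
p*(q-1) = 11*23 = 253
q*(p-1) = 24*10 = 240
min(253, 240) = 240

240


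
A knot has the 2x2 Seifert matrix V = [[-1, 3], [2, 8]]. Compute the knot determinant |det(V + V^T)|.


Step 1: Form V + V^T where V = [[-1, 3], [2, 8]]
  V^T = [[-1, 2], [3, 8]]
  V + V^T = [[-2, 5], [5, 16]]
Step 2: det(V + V^T) = (-2)*16 - 5*5
  = -32 - 25 = -57
Step 3: Knot determinant = |det(V + V^T)| = |-57| = 57

57


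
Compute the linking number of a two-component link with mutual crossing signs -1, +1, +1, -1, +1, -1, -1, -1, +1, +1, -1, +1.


Step 1: Count positive crossings: 6
Step 2: Count negative crossings: 6
Step 3: Sum of signs = 6 - 6 = 0
Step 4: Linking number = sum/2 = 0/2 = 0

0


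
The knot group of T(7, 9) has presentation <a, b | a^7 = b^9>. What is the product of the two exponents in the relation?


The relation is a^7 = b^9.
Product of exponents = 7 * 9
= 63

63


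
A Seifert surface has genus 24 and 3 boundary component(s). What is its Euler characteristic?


chi = 2 - 2g - b
= 2 - 2*24 - 3
= 2 - 48 - 3 = -49

-49


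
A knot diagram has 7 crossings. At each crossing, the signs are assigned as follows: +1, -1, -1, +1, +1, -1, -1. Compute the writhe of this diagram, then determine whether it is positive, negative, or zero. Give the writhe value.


Step 1: Count positive crossings (+1).
Positive crossings: 3
Step 2: Count negative crossings (-1).
Negative crossings: 4
Step 3: Writhe = (positive) - (negative)
w = 3 - 4 = -1
Step 4: |w| = 1, and w is negative

-1


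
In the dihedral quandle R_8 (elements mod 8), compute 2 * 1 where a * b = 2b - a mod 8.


2 * 1 = 2*1 - 2 mod 8
= 2 - 2 mod 8
= 0 mod 8 = 0

0


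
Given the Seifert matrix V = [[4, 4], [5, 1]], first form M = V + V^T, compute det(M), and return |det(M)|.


Step 1: Form V + V^T where V = [[4, 4], [5, 1]]
  V^T = [[4, 5], [4, 1]]
  V + V^T = [[8, 9], [9, 2]]
Step 2: det(V + V^T) = 8*2 - 9*9
  = 16 - 81 = -65
Step 3: Knot determinant = |det(V + V^T)| = |-65| = 65

65


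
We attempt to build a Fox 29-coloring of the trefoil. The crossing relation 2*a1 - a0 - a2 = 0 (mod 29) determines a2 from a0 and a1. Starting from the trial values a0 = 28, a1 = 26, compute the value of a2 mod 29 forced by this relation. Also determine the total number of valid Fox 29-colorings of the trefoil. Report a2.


Step 1: Apply the given crossing relation 2*a1 - a0 - a2 = 0 (mod 29).
  a2 = 2*a1 - a0 mod 29
  a2 = 2*26 - 28 mod 29
  a2 = 52 - 28 mod 29
  a2 = 24 mod 29 = 24
Step 2: The trefoil has determinant 3.
  Number of Fox p-colorings (p prime) is p^2 if p = 3, else p.
  Since 29 does not divide 3, only trivial (constant) colorings exist.
  (So the trial a0 = 28, a1 = 26 with a0 != a1 does NOT extend to a valid coloring of the whole trefoil: the other two crossing relations require 3*(a1 - a0) = 0 (mod 29), which fails.)
  Total colorings = 29
Step 3: a2 = 24, total Fox 29-colorings = 29

24


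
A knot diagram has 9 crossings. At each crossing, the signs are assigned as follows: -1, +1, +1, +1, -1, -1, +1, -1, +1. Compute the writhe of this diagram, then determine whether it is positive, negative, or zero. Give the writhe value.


Step 1: Count positive crossings (+1).
Positive crossings: 5
Step 2: Count negative crossings (-1).
Negative crossings: 4
Step 3: Writhe = (positive) - (negative)
w = 5 - 4 = 1
Step 4: |w| = 1, and w is positive

1


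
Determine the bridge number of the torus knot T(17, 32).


The bridge number of T(p,q) is min(p,q).
min(17, 32) = 17

17


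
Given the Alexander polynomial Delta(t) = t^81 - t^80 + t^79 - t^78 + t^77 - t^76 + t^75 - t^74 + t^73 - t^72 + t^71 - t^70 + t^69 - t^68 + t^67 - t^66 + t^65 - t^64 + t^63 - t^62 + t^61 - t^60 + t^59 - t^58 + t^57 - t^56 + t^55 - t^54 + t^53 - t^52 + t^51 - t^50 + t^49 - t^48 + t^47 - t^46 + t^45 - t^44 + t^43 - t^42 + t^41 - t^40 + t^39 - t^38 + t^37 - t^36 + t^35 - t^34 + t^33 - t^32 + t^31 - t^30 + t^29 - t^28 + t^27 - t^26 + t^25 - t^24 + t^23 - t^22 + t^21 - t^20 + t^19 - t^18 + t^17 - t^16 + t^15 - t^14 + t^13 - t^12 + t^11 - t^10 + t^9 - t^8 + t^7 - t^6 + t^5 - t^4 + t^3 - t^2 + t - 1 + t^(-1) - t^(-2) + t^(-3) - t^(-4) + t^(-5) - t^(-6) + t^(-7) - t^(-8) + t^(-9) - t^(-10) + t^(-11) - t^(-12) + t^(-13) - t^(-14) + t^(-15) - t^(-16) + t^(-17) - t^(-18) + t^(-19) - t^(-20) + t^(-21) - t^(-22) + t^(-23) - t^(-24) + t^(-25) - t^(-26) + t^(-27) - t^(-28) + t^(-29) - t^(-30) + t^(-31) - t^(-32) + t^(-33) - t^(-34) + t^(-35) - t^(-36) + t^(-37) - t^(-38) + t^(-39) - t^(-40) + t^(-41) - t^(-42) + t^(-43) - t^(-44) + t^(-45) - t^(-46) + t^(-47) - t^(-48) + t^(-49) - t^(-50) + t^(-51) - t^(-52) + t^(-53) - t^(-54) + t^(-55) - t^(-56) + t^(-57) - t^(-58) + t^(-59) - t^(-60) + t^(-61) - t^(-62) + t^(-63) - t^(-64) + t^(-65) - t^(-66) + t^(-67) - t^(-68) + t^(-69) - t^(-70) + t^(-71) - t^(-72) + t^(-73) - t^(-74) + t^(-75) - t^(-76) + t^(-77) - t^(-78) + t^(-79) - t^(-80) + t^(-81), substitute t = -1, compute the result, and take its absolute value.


Step 1: The polynomial has 163 terms with alternating signs, exponents from 81 down to -81.
Step 2: Substitute t = -1. The i-th term has coefficient (-1)^i and exponent (m-i),
  so its value is (-1)^i * (-1)^(m-i) = (-1)^m = -1 for every i.
Step 3: All 163 terms equal -1, so Delta(-1) = 163 * (-1) = -163
Step 4: |Delta(-1)| = 163

163


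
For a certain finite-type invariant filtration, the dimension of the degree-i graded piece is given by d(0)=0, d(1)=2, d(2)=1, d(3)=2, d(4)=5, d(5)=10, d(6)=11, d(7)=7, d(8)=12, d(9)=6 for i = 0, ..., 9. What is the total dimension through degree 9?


Total dimension = d(0) + d(1) + ... + d(9)
= 0 + 2 + 1 + 2 + 5 + 10 + 11 + 7 + 12 + 6
= 56

56


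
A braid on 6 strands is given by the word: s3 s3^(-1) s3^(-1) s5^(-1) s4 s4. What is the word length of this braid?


The word length counts the number of generators (including inverses).
Listing each generator: s3, s3^(-1), s3^(-1), s5^(-1), s4, s4
There are 6 generators in this braid word.

6


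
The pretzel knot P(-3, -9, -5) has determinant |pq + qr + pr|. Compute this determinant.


Step 1: Compute pq + qr + pr.
pq = (-3)*(-9) = 27
qr = (-9)*(-5) = 45
pr = (-3)*(-5) = 15
pq + qr + pr = 27 + 45 + 15 = 87
Step 2: Take absolute value.
det(P(-3,-9,-5)) = |87| = 87

87


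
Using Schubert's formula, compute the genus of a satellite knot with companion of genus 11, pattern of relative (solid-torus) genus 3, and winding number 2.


Schubert: g(satellite) = g_rel(pattern) + |winding| * g(companion),
where g_rel(pattern) is the genus of the pattern relative to the solid torus.
= 3 + 2 * 11
= 3 + 22 = 25

25


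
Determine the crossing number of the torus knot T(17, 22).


For a torus knot T(p, q) with gcd(p,q)=1,
the crossing number is min(p*(q-1), q*(p-1)).
p*(q-1) = 17*21 = 357
q*(p-1) = 22*16 = 352
min(357, 352) = 352

352


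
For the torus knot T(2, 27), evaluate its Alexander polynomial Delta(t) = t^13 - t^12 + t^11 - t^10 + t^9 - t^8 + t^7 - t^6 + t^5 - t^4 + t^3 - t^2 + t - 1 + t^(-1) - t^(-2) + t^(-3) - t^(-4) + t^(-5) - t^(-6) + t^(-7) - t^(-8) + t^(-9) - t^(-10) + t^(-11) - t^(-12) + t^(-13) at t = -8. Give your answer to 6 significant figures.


Substituting t = -8 into Delta(t) = t^13 - t^12 + t^11 - t^10 + t^9 - t^8 + t^7 - t^6 + t^5 - t^4 + t^3 - t^2 + t - 1 + t^(-1) - t^(-2) + t^(-3) - t^(-4) + t^(-5) - t^(-6) + t^(-7) - t^(-8) + t^(-9) - t^(-10) + t^(-11) - t^(-12) + t^(-13):
Term values: (-549755813888) + (-68719476736) + (-8589934592) + (-1073741824) + (-134217728) + (-16777216) + (-2097152) + (-262144) + (-32768) + (-4096) + (-512) + (-64) + (-8) + (-1) + (-0.125) + (-0.015625) + (-0.00195312) + (-0.000244141) + (-3.05176e-05) + (-3.8147e-06) + (-4.76837e-07) + (-5.96046e-08) + (-7.45058e-09) + (-9.31323e-10) + (-1.16415e-10) + (-1.45519e-11) + (-1.81899e-12)
Sum = -6.282923587e+11
Rounded to 6 significant figures: -6.28292e+11

-6.28292e+11


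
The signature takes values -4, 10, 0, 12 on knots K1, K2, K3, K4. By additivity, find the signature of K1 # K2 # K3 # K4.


The signature is additive under connected sum.
signature(K1 # K2 # K3 # K4) = (-4) + (10) + (0) + (12)
= 18

18


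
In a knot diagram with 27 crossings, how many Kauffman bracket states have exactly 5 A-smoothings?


We choose which 5 of 27 crossings get A-smoothings.
C(27, 5) = 27! / (5! * 22!)
= 80730

80730


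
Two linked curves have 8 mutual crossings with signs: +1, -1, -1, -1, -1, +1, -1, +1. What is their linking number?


Step 1: Count positive crossings: 3
Step 2: Count negative crossings: 5
Step 3: Sum of signs = 3 - 5 = -2
Step 4: Linking number = sum/2 = -2/2 = -1

-1


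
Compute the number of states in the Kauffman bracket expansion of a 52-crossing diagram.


Each crossing contributes 2 choices (A-smoothing or B-smoothing).
Total states = 2^52 = 4503599627370496

4503599627370496


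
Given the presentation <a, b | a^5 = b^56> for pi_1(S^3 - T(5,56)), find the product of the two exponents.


The relation is a^5 = b^56.
Product of exponents = 5 * 56
= 280

280


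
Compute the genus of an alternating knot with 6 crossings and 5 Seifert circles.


For alternating knots, g = (c - s + 1)/2.
= (6 - 5 + 1)/2
= 2/2 = 1

1


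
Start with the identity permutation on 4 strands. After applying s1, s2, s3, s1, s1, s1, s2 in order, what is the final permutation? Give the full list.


Starting with identity [1, 2, 3, 4].
Apply generators in sequence:
  After s1: [2, 1, 3, 4]
  After s2: [2, 3, 1, 4]
  After s3: [2, 3, 4, 1]
  After s1: [3, 2, 4, 1]
  After s1: [2, 3, 4, 1]
  After s1: [3, 2, 4, 1]
  After s2: [3, 4, 2, 1]
Final permutation: [3, 4, 2, 1]

[3, 4, 2, 1]


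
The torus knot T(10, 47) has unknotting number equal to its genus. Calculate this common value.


For a torus knot T(p,q), both the unknotting number and genus equal (p-1)(q-1)/2.
= (10-1)(47-1)/2
= 9*46/2
= 414/2 = 207

207


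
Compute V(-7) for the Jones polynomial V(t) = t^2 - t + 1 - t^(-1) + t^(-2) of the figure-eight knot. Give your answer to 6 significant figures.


Substituting t = -7 into V(t) = t^2 - t + 1 - t^(-1) + t^(-2):
  (+)t^(2) = 49
  (-)t^(1) = 7
  (+)t^(0) = 1
  (-)t^(-1) = 0.142857
  (+)t^(-2) = 0.0204082
Sum = (49) + (7) + (1) + (0.142857) + (0.0204082)
= 57.16326531
Rounded to 6 significant figures: 57.1633

57.1633


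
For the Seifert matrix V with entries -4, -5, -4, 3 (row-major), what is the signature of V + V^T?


Step 1: V + V^T = [[-8, -9], [-9, 6]]
Step 2: trace = -2, det = -129
Step 3: Discriminant = (-2)^2 - 4*(-129) = 520
Step 4: Eigenvalues: 10.4018, -12.4018
Step 5: Signature = (# positive eigenvalues) - (# negative eigenvalues) = 0

0


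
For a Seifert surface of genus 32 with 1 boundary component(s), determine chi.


chi = 2 - 2g - b
= 2 - 2*32 - 1
= 2 - 64 - 1 = -63

-63


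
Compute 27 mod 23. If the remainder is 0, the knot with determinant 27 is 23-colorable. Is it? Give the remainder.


Step 1: A knot is p-colorable if and only if p divides its determinant.
Step 2: Compute 27 mod 23.
27 = 1 * 23 + 4
Step 3: 27 mod 23 = 4
Step 4: The knot is 23-colorable: no

4


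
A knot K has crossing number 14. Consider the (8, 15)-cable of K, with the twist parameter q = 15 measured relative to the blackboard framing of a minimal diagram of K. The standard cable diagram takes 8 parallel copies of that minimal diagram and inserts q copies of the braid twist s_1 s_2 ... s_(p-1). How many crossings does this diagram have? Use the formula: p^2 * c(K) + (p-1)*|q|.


Step 1: Each of the c(K) crossings of the companion diagram becomes p*p = p^2 crossings among the p parallel strands, and each of the |q| twists s_1 s_2 ... s_(p-1) adds (p-1) crossings.
  Crossings = p^2 * c(K) + (p-1)*|q|
Step 2: = 8^2 * 14 + (8-1)*15
Step 3: = 64*14 + 7*15
Step 4: = 896 + 105 = 1001

1001


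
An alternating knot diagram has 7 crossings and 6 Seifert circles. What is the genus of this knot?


For alternating knots, g = (c - s + 1)/2.
= (7 - 6 + 1)/2
= 2/2 = 1

1


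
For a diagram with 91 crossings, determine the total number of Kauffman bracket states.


Each crossing contributes 2 choices (A-smoothing or B-smoothing).
Total states = 2^91 = 2475880078570760549798248448

2475880078570760549798248448


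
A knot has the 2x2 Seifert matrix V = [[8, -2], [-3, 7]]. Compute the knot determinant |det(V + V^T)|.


Step 1: Form V + V^T where V = [[8, -2], [-3, 7]]
  V^T = [[8, -3], [-2, 7]]
  V + V^T = [[16, -5], [-5, 14]]
Step 2: det(V + V^T) = 16*14 - (-5)*(-5)
  = 224 - 25 = 199
Step 3: Knot determinant = |det(V + V^T)| = |199| = 199

199


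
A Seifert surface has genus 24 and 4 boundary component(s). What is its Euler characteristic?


chi = 2 - 2g - b
= 2 - 2*24 - 4
= 2 - 48 - 4 = -50

-50


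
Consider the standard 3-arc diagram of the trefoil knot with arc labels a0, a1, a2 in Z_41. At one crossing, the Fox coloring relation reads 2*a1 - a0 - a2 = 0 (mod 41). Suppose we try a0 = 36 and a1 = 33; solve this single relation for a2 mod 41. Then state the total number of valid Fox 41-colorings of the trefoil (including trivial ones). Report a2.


Step 1: Apply the given crossing relation 2*a1 - a0 - a2 = 0 (mod 41).
  a2 = 2*a1 - a0 mod 41
  a2 = 2*33 - 36 mod 41
  a2 = 66 - 36 mod 41
  a2 = 30 mod 41 = 30
Step 2: The trefoil has determinant 3.
  Number of Fox p-colorings (p prime) is p^2 if p = 3, else p.
  Since 41 does not divide 3, only trivial (constant) colorings exist.
  (So the trial a0 = 36, a1 = 33 with a0 != a1 does NOT extend to a valid coloring of the whole trefoil: the other two crossing relations require 3*(a1 - a0) = 0 (mod 41), which fails.)
  Total colorings = 41
Step 3: a2 = 30, total Fox 41-colorings = 41

30


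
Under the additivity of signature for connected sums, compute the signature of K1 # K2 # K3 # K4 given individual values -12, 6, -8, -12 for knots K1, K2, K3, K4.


The signature is additive under connected sum.
signature(K1 # K2 # K3 # K4) = (-12) + (6) + (-8) + (-12)
= -26

-26


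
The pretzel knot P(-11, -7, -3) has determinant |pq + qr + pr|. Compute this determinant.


Step 1: Compute pq + qr + pr.
pq = (-11)*(-7) = 77
qr = (-7)*(-3) = 21
pr = (-11)*(-3) = 33
pq + qr + pr = 77 + 21 + 33 = 131
Step 2: Take absolute value.
det(P(-11,-7,-3)) = |131| = 131

131


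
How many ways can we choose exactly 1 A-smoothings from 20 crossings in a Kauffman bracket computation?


We choose which 1 of 20 crossings get A-smoothings.
C(20, 1) = 20! / (1! * 19!)
= 20

20


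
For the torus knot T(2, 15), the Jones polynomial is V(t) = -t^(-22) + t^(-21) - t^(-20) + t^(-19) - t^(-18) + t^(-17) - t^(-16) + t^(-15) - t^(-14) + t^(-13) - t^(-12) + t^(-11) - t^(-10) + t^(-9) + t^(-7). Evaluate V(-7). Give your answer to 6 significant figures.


Substituting t = -7 into V(t) = -t^(-22) + t^(-21) - t^(-20) + t^(-19) - t^(-18) + t^(-17) - t^(-16) + t^(-15) - t^(-14) + t^(-13) - t^(-12) + t^(-11) - t^(-10) + t^(-9) + t^(-7):
  (-)t^(-22) = -2.55766e-19
  (+)t^(-21) = -1.79036e-18
  (-)t^(-20) = -1.25325e-17
  (+)t^(-19) = -8.77278e-17
  (-)t^(-18) = -6.14095e-16
  (+)t^(-17) = -4.29866e-15
  (-)t^(-16) = -3.00906e-14
  (+)t^(-15) = -2.10634e-13
  (-)t^(-14) = -1.47444e-12
  (+)t^(-13) = -1.03211e-11
  (-)t^(-12) = -7.22476e-11
  (+)t^(-11) = -5.05733e-10
  (-)t^(-10) = -3.54013e-09
  (+)t^(-9) = -2.47809e-08
  (+)t^(-7) = -1.21427e-06
Sum = (-2.55766e-19) + (-1.79036e-18) + (-1.25325e-17) + (-8.77278e-17) + (-6.14095e-16) + (-4.29866e-15) + (-3.00906e-14) + (-2.10634e-13) + (-1.47444e-12) + (-1.03211e-11) + (-7.22476e-11) + (-5.05733e-10) + (-3.54013e-09) + (-2.47809e-08) + (-1.21427e-06)
= -1.243176766e-06
Rounded to 6 significant figures: -1.24318e-06

-1.24318e-06


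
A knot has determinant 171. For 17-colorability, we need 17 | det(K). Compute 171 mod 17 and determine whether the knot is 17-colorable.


Step 1: A knot is p-colorable if and only if p divides its determinant.
Step 2: Compute 171 mod 17.
171 = 10 * 17 + 1
Step 3: 171 mod 17 = 1
Step 4: The knot is 17-colorable: no

1


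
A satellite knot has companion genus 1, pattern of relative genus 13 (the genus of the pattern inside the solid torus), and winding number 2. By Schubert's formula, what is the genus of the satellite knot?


Schubert: g(satellite) = g_rel(pattern) + |winding| * g(companion),
where g_rel(pattern) is the genus of the pattern relative to the solid torus.
= 13 + 2 * 1
= 13 + 2 = 15

15


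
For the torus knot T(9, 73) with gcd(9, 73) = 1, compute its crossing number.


For a torus knot T(p, q) with gcd(p,q)=1,
the crossing number is min(p*(q-1), q*(p-1)).
p*(q-1) = 9*72 = 648
q*(p-1) = 73*8 = 584
min(648, 584) = 584

584


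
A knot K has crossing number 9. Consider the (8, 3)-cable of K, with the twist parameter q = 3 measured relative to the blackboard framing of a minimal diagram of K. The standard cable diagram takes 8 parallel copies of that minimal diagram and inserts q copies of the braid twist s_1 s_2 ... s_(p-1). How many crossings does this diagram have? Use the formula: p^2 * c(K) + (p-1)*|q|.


Step 1: Each of the c(K) crossings of the companion diagram becomes p*p = p^2 crossings among the p parallel strands, and each of the |q| twists s_1 s_2 ... s_(p-1) adds (p-1) crossings.
  Crossings = p^2 * c(K) + (p-1)*|q|
Step 2: = 8^2 * 9 + (8-1)*3
Step 3: = 64*9 + 7*3
Step 4: = 576 + 21 = 597

597


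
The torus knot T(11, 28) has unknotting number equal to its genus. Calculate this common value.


For a torus knot T(p,q), both the unknotting number and genus equal (p-1)(q-1)/2.
= (11-1)(28-1)/2
= 10*27/2
= 270/2 = 135

135


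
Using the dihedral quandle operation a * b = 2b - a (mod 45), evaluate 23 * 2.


23 * 2 = 2*2 - 23 mod 45
= 4 - 23 mod 45
= -19 mod 45 = 26

26


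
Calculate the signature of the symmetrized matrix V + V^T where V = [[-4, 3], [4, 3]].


Step 1: V + V^T = [[-8, 7], [7, 6]]
Step 2: trace = -2, det = -97
Step 3: Discriminant = (-2)^2 - 4*(-97) = 392
Step 4: Eigenvalues: 8.89949, -10.8995
Step 5: Signature = (# positive eigenvalues) - (# negative eigenvalues) = 0

0


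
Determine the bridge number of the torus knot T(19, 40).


The bridge number of T(p,q) is min(p,q).
min(19, 40) = 19

19


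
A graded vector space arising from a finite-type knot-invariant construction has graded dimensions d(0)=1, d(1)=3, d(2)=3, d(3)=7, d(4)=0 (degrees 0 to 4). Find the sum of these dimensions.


Total dimension = d(0) + d(1) + ... + d(4)
= 1 + 3 + 3 + 7 + 0
= 14

14


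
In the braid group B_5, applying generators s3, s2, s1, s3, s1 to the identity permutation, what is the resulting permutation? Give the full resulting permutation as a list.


Starting with identity [1, 2, 3, 4, 5].
Apply generators in sequence:
  After s3: [1, 2, 4, 3, 5]
  After s2: [1, 4, 2, 3, 5]
  After s1: [4, 1, 2, 3, 5]
  After s3: [4, 1, 3, 2, 5]
  After s1: [1, 4, 3, 2, 5]
Final permutation: [1, 4, 3, 2, 5]

[1, 4, 3, 2, 5]


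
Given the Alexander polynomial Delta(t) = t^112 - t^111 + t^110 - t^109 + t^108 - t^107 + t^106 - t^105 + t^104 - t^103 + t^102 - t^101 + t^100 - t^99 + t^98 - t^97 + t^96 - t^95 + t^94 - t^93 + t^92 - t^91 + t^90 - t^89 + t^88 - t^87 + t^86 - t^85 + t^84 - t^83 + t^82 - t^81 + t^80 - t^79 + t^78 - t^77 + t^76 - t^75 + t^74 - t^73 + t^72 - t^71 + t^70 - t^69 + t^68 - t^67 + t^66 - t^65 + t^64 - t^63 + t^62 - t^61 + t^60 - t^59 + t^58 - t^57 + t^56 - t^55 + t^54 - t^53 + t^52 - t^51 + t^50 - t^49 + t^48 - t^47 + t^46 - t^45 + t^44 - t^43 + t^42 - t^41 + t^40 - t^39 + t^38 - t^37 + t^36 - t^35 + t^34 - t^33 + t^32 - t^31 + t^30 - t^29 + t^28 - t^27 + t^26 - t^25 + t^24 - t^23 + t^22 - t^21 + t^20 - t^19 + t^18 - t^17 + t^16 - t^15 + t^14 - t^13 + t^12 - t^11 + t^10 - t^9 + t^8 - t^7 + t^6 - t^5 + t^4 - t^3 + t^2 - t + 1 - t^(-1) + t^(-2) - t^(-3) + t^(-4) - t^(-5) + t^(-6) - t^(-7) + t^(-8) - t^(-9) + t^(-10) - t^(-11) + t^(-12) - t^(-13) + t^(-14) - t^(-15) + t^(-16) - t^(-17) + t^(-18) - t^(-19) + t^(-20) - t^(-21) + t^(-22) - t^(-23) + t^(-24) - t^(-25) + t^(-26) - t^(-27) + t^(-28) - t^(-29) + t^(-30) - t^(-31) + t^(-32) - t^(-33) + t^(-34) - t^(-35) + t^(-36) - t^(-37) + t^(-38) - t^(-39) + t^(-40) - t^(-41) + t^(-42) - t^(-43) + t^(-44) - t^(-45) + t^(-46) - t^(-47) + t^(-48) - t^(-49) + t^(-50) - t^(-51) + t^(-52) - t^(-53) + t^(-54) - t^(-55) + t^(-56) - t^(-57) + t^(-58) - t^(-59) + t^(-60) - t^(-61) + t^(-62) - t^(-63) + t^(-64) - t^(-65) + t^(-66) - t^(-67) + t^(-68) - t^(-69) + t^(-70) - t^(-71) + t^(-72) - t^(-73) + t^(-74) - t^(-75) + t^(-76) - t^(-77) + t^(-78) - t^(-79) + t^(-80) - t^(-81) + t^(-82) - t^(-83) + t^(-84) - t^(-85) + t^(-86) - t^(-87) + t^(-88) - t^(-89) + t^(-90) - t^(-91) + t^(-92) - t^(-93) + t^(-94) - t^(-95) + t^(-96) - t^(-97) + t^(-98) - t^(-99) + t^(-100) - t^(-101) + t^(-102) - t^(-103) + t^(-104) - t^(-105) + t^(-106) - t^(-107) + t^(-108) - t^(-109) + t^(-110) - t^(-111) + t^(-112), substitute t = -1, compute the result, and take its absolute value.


Step 1: The polynomial has 225 terms with alternating signs, exponents from 112 down to -112.
Step 2: Substitute t = -1. The i-th term has coefficient (-1)^i and exponent (m-i),
  so its value is (-1)^i * (-1)^(m-i) = (-1)^m = 1 for every i.
Step 3: All 225 terms equal 1, so Delta(-1) = 225 * (1) = 225
Step 4: |Delta(-1)| = 225

225


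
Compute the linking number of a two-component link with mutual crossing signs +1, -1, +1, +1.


Step 1: Count positive crossings: 3
Step 2: Count negative crossings: 1
Step 3: Sum of signs = 3 - 1 = 2
Step 4: Linking number = sum/2 = 2/2 = 1

1


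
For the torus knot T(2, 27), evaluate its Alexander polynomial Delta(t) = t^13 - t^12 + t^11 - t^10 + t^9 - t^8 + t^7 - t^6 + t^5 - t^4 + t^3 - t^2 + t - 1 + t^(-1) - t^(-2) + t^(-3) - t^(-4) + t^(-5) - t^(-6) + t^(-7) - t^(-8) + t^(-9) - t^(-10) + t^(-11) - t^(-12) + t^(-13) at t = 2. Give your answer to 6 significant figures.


Substituting t = 2 into Delta(t) = t^13 - t^12 + t^11 - t^10 + t^9 - t^8 + t^7 - t^6 + t^5 - t^4 + t^3 - t^2 + t - 1 + t^(-1) - t^(-2) + t^(-3) - t^(-4) + t^(-5) - t^(-6) + t^(-7) - t^(-8) + t^(-9) - t^(-10) + t^(-11) - t^(-12) + t^(-13):
Term values: (8192) + (-4096) + (2048) + (-1024) + (512) + (-256) + (128) + (-64) + (32) + (-16) + (8) + (-4) + (2) + (-1) + (0.5) + (-0.25) + (0.125) + (-0.0625) + (0.03125) + (-0.015625) + (0.0078125) + (-0.00390625) + (0.00195312) + (-0.000976562) + (0.000488281) + (-0.000244141) + (0.00012207)
Sum = 5461.333374
Rounded to 6 significant figures: 5461.33

5461.33


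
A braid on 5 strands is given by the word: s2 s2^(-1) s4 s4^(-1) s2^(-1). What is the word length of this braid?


The word length counts the number of generators (including inverses).
Listing each generator: s2, s2^(-1), s4, s4^(-1), s2^(-1)
There are 5 generators in this braid word.

5


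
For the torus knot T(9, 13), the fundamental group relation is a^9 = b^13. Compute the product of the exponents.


The relation is a^9 = b^13.
Product of exponents = 9 * 13
= 117

117


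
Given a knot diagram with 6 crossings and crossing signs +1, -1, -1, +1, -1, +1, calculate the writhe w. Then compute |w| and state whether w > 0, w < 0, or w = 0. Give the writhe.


Step 1: Count positive crossings (+1).
Positive crossings: 3
Step 2: Count negative crossings (-1).
Negative crossings: 3
Step 3: Writhe = (positive) - (negative)
w = 3 - 3 = 0
Step 4: |w| = 0, and w is zero

0


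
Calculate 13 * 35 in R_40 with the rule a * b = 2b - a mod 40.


13 * 35 = 2*35 - 13 mod 40
= 70 - 13 mod 40
= 57 mod 40 = 17

17


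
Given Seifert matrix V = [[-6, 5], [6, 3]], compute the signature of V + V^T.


Step 1: V + V^T = [[-12, 11], [11, 6]]
Step 2: trace = -6, det = -193
Step 3: Discriminant = (-6)^2 - 4*(-193) = 808
Step 4: Eigenvalues: 11.2127, -17.2127
Step 5: Signature = (# positive eigenvalues) - (# negative eigenvalues) = 0

0


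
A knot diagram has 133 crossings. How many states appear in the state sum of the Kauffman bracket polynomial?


Each crossing contributes 2 choices (A-smoothing or B-smoothing).
Total states = 2^133 = 10889035741470030830827987437816582766592

10889035741470030830827987437816582766592


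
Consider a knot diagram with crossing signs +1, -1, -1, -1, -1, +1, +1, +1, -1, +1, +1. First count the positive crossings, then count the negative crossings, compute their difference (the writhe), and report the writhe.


Step 1: Count positive crossings (+1).
Positive crossings: 6
Step 2: Count negative crossings (-1).
Negative crossings: 5
Step 3: Writhe = (positive) - (negative)
w = 6 - 5 = 1
Step 4: |w| = 1, and w is positive

1


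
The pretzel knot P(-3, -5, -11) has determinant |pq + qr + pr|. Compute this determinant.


Step 1: Compute pq + qr + pr.
pq = (-3)*(-5) = 15
qr = (-5)*(-11) = 55
pr = (-3)*(-11) = 33
pq + qr + pr = 15 + 55 + 33 = 103
Step 2: Take absolute value.
det(P(-3,-5,-11)) = |103| = 103

103
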